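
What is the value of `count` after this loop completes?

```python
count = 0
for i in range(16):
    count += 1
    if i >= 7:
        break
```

Loop breaks when i reaches 7, count is 8
`count` takes the values: 0 → 1 → 2 → 3 → 4 → 5 → 6 → 7 → 8

Answer: 8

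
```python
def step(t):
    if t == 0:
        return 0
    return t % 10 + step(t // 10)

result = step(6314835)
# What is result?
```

Sum of digits of 6314835: 5 + 3 + 8 + 4 + 1 + 3 + 6 = 30

Answer: 30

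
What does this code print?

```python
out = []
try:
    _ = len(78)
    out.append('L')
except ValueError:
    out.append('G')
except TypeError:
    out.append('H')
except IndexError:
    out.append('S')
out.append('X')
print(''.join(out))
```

Execution trace: 'H' (except TypeError) → 'X' (after the try/except). Output: HX

Answer: HX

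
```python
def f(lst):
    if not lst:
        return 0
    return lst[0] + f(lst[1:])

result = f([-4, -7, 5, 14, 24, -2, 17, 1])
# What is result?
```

(-4) + (-7) + 5 + 14 + 24 + (-2) + 17 + 1 + 0 = 48

Answer: 48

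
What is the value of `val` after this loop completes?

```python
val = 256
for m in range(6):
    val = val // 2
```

Halve 6 times: 256 // 2^6 = 4
`val` takes the values: 256 → 128 → 64 → 32 → 16 → 8 → 4

Answer: 4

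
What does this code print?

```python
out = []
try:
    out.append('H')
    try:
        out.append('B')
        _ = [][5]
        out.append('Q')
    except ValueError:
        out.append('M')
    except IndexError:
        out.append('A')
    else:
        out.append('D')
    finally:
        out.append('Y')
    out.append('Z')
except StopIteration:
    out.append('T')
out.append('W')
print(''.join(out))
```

Execution trace: 'H' (try body) → 'B' (inner try body) → 'A' (inner except IndexError) → 'Y' (inner finally) → 'Z' (try body, no exception) → 'W' (after the try/except). Output: HBAYZW

Answer: HBAYZW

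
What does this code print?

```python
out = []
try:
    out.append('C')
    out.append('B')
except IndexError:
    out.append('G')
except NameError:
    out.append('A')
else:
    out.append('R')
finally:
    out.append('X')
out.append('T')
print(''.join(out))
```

Execution trace: 'C' (try body) → 'B' (try body, no exception) → 'R' (else) → 'X' (finally) → 'T' (after the try/except). Output: CBRXT

Answer: CBRXT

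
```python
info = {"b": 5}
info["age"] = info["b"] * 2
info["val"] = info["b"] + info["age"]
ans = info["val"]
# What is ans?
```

Trace:
`info = {"b": 5}` → info = {'b': 5}
`info["age"] = info["b"] * 2` → info = {'b': 5, 'age': 10}
`info["val"] = info["b"] + info["age"]` → info = {'b': 5, 'age': 10, 'val': 15}
`ans = info["val"]` → ans = 15
So ans = 15

Answer: 15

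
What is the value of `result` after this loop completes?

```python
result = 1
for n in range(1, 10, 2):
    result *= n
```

Product of 1, 3, 5, ... up to 9
`result` takes the values: 1 → 3 → 15 → 105 → 945

Answer: 945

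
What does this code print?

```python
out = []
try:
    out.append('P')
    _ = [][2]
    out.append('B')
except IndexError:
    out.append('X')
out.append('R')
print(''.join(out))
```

Execution trace: 'P' (try body) → 'X' (except IndexError) → 'R' (after the try/except). Output: PXR

Answer: PXR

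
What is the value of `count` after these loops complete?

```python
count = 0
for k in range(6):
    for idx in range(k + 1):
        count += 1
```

Triangle: 1 + 2 + ... + 6
`count` takes the values: 0 → 1 → 2 → 3 → 4 → 5 → 6 → 7 → 8 → 9 → 10 → 11 → 12 → 13 → 14 → 15 → 16 → 17 → 18 → 19 → 20 → 21

Answer: 21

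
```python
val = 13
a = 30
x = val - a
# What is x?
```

Trace:
`val = 13` → val = 13
`a = 30` → a = 30
`x = val - a` → x = -17
So x = -17

Answer: -17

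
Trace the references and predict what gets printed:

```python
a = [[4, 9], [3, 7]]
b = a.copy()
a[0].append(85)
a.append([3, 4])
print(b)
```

Key concept: shallow copy with nested lists.
Step by step:
`a = [[4, 9], [3, 7]]` → a = [[4, 9], [3, 7]]
`b = a.copy()` → b = [[4, 9], [3, 7]]
`a[0].append(85)` → a = [[4, 9, 85], [3, 7]]; b = [[4, 9, 85], [3, 7]]
`a.append([3, 4])` → a = [[4, 9, 85], [3, 7], [3, 4]]
`print(b)` → prints [[4, 9, 85], [3, 7]]

Answer: [[4, 9, 85], [3, 7]]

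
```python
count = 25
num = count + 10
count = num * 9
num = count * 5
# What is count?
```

Trace:
`count = 25` → count = 25
`num = count + 10` → num = 35
`count = num * 9` → count = 315
`num = count * 5` → num = 1575
So count = 315

Answer: 315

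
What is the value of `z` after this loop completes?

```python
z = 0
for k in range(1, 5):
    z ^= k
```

XOR of 1 to 4
`z` takes the values: 0 → 1 → 3 → 0 → 4

Answer: 4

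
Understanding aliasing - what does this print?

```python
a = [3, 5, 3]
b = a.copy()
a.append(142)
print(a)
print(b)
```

Key concept: list.copy() creates independent copy.
Step by step:
`a = [3, 5, 3]` → a = [3, 5, 3]
`b = a.copy()` → b = [3, 5, 3]
`a.append(142)` → a = [3, 5, 3, 142]
`print(a)` → prints [3, 5, 3, 142]
`print(b)` → prints [3, 5, 3]

Answer:
[3, 5, 3, 142]
[3, 5, 3]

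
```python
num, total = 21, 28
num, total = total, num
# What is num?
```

Trace:
`num, total = 21, 28` → num = 21; total = 28
`num, total = total, num` → num = 28; total = 21
So num = 28

Answer: 28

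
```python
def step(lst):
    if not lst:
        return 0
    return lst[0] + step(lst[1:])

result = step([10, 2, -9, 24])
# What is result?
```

10 + 2 + (-9) + 24 + 0 = 27

Answer: 27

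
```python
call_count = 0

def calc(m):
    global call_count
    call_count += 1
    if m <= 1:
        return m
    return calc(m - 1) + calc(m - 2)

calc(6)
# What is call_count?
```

Calls(m) = 1 + Calls(m-1) + Calls(m-2); Calls(0)=Calls(1)=1. For m=6 this gives 25.

Answer: 25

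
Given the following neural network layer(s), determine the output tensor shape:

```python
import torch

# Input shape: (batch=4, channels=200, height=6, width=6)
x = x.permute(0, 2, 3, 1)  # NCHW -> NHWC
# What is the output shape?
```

Input: (4, 200, 6, 6) -> Output: (4, 6, 6, 200)

Answer: (4, 6, 6, 200)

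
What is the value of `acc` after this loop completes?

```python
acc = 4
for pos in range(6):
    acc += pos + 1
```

Start at 4, add 1 to 6 = 25
`acc` takes the values: 4 → 5 → 7 → 10 → 14 → 19 → 25

Answer: 25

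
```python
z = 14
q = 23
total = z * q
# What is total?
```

Trace:
`z = 14` → z = 14
`q = 23` → q = 23
`total = z * q` → total = 322
So total = 322

Answer: 322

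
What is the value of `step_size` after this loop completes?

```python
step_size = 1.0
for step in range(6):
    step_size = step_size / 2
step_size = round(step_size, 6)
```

Halving LR 6 times: 1 / 2^6
`step_size` takes the values: 1.0 → 0.5 → 0.25 → 0.125 → 0.0625 → 0.03125 → 0.015625

Answer: 0.015625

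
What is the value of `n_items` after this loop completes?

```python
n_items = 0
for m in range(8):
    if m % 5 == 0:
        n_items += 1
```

Count numbers divisible by 5 in range(8)
`n_items` takes the values: 0 → 1 → 2

Answer: 2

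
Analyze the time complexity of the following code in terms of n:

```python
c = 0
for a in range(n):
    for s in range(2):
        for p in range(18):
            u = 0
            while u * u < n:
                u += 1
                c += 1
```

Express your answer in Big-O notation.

Each loop level contributes: n × 1 × 1 × √n. Multiplying the contributions gives O(n√n).

Answer: O(n√n)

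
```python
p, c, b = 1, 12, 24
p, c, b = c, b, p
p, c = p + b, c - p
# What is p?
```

Trace:
`p, c, b = 1, 12, 24` → p = 1; c = 12; b = 24
`p, c, b = c, b, p` → p = 12; c = 24; b = 1
`p, c = p + b, c - p` → p = 13; c = 12
So p = 13

Answer: 13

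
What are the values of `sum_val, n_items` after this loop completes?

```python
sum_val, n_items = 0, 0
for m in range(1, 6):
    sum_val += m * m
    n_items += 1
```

Sum of squares and count
`sum_val, n_items` takes the values: (0, 0) → (1, 0) → (1, 1) → (5, 1) → (5, 2) → (14, 2) → (14, 3) → (30, 3) → (30, 4) → (55, 4) → (55, 5)

Answer: 55, 5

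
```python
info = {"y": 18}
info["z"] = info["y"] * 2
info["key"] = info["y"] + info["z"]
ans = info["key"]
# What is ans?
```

Trace:
`info = {"y": 18}` → info = {'y': 18}
`info["z"] = info["y"] * 2` → info = {'y': 18, 'z': 36}
`info["key"] = info["y"] + info["z"]` → info = {'y': 18, 'z': 36, 'key': 54}
`ans = info["key"]` → ans = 54
So ans = 54

Answer: 54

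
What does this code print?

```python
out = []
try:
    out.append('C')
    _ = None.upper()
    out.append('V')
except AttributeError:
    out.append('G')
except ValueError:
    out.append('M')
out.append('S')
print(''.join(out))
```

Execution trace: 'C' (try body) → 'G' (except AttributeError) → 'S' (after the try/except). Output: CGS

Answer: CGS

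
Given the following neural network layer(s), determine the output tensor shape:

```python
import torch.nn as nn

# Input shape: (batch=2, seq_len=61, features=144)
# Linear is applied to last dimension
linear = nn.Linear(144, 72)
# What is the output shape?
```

Input: (2, 61, 144) -> Output: (2, 61, 72)

Answer: (2, 61, 72)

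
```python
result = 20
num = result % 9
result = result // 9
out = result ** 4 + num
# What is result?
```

Trace:
`result = 20` → result = 20
`num = result % 9` → num = 2
`result = result // 9` → result = 2
`out = result ** 4 + num` → out = 18
So result = 2

Answer: 2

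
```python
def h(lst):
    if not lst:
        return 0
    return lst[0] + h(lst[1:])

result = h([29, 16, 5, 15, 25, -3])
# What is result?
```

29 + 16 + 5 + 15 + 25 + (-3) + 0 = 87

Answer: 87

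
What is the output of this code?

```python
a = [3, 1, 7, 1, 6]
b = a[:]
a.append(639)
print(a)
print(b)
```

Key concept: slice [:] creates copy.
Step by step:
`a = [3, 1, 7, 1, 6]` → a = [3, 1, 7, 1, 6]
`b = a[:]` → b = [3, 1, 7, 1, 6]
`a.append(639)` → a = [3, 1, 7, 1, 6, 639]
`print(a)` → prints [3, 1, 7, 1, 6, 639]
`print(b)` → prints [3, 1, 7, 1, 6]

Answer:
[3, 1, 7, 1, 6, 639]
[3, 1, 7, 1, 6]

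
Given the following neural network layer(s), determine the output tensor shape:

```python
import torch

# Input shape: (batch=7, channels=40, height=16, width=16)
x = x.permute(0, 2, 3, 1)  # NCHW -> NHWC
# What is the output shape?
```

Input: (7, 40, 16, 16) -> Output: (7, 16, 16, 40)

Answer: (7, 16, 16, 40)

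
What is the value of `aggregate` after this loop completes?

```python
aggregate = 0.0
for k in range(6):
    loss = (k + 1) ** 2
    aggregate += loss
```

Sum of squared losses 1² + 2² + ... + 6²
`aggregate` takes the values: 0.0 → 1.0 → 5.0 → 14.0 → 30.0 → 55.0 → 91.0

Answer: 91.0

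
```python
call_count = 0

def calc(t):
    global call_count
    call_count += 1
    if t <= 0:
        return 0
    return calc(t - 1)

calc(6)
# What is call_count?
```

Linear recursion stepping by 1: 7 calls from t=6 down to ≤0.

Answer: 7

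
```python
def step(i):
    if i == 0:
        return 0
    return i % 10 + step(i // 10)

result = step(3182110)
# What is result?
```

Sum of digits of 3182110: 0 + 1 + 1 + 2 + 8 + 1 + 3 = 16

Answer: 16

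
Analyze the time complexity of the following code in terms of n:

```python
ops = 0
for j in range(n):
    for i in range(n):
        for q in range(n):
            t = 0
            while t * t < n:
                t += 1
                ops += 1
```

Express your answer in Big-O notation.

Each loop level contributes: n × n × n × √n. Multiplying the contributions gives O(n^3√n).

Answer: O(n^3√n)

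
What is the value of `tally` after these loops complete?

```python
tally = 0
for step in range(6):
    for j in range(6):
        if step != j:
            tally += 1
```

6² - 6 (exclude diagonal)
`tally` takes the values: 0 → 1 → 2 → 3 → 4 → 5 → 6 → 7 → 8 → 9 → 10 → 11 → 12 → 13 → 14 → 15 → 16 → 17 → 18 → 19 → 20 → 21 → 22 → 23 → 24 → 25 → 26 → 27 → 28 → 29 → 30

Answer: 30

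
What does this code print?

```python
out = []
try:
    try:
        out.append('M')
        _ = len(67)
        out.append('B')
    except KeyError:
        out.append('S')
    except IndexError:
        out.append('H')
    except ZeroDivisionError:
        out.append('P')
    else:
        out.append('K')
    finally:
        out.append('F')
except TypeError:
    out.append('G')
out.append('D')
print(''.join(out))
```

Execution trace: 'M' (try body) → 'F' (finally) → 'G' (outer except TypeError) → 'D' (after the try/except). Output: MFGD

Answer: MFGD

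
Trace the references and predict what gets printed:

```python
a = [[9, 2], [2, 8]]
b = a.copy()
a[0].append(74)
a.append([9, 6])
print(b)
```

Key concept: shallow copy with nested lists.
Step by step:
`a = [[9, 2], [2, 8]]` → a = [[9, 2], [2, 8]]
`b = a.copy()` → b = [[9, 2], [2, 8]]
`a[0].append(74)` → a = [[9, 2, 74], [2, 8]]; b = [[9, 2, 74], [2, 8]]
`a.append([9, 6])` → a = [[9, 2, 74], [2, 8], [9, 6]]
`print(b)` → prints [[9, 2, 74], [2, 8]]

Answer: [[9, 2, 74], [2, 8]]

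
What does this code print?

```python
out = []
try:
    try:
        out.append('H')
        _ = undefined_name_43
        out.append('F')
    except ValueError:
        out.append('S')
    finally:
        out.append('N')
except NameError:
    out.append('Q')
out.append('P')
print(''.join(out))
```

Execution trace: 'H' (inner try body) → 'N' (inner finally) → 'Q' (outer except NameError) → 'P' (after the try/except). Output: HNQP

Answer: HNQP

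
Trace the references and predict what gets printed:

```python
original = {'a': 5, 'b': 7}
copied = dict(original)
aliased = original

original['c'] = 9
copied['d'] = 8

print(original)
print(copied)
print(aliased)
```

Key concept: dict() creates copy, assignment creates alias.
Step by step:
`original = {'a': 5, 'b': 7}` → original = {'a': 5, 'b': 7}
`copied = dict(original)` → copied = {'a': 5, 'b': 7}
`aliased = original` → aliased = {'a': 5, 'b': 7} (same object as original)
`original['c'] = 9` → original = {'a': 5, 'b': 7, 'c': 9} (same object as aliased); aliased = {'a': 5, 'b': 7, 'c': 9} (same object as original)
`copied['d'] = 8` → copied = {'a': 5, 'b': 7, 'd': 8}
`print(original)` → prints {'a': 5, 'b': 7, 'c': 9}
`print(copied)` → prints {'a': 5, 'b': 7, 'd': 8}
`print(aliased)` → prints {'a': 5, 'b': 7, 'c': 9}

Answer:
{'a': 5, 'b': 7, 'c': 9}
{'a': 5, 'b': 7, 'd': 8}
{'a': 5, 'b': 7, 'c': 9}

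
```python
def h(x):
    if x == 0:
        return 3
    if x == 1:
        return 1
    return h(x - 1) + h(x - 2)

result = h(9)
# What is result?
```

Build up from base cases: h(0)=3, h(1)=1, h(2)=4, h(3)=5, h(4)=9, h(5)=14, h(6)=23, ..., h(9)=97

Answer: 97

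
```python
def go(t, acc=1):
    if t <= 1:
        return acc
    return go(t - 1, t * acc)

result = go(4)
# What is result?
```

Accumulator trace (n, acc): (4, 1) -> (3, 4) -> (2, 12) -> (1, 24) -> return 24

Answer: 24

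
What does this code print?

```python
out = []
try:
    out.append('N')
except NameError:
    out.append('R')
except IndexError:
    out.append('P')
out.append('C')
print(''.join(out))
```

Execution trace: 'N' (try body, no exception) → 'C' (after the try/except). Output: NC

Answer: NC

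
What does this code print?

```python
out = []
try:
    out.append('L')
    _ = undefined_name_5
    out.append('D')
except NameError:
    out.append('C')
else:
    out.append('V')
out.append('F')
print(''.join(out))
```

Execution trace: 'L' (try body) → 'C' (except NameError) → 'F' (after the try/except). Output: LCF

Answer: LCF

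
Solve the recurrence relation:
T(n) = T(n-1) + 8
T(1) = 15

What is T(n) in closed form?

Unrolling: T(n) = T(1) + 8·(n-1) = 15 + 8(n-1) = 8n + 7.

Answer: T(n) = 8n + 7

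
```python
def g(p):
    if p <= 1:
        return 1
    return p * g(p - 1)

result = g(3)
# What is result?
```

g(3) = 3 * 2 * 1 = 6

Answer: 6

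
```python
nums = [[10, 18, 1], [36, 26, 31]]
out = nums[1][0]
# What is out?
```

Trace:
`nums = [[10, 18, 1], [36, 26, 31]]` → nums = [[10, 18, 1], [36, 26, 31]]
`out = nums[1][0]` → out = 36
So out = 36

Answer: 36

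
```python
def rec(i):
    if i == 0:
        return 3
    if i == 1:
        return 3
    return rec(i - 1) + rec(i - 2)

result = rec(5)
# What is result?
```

Build up from base cases: rec(0)=3, rec(1)=3, rec(2)=6, rec(3)=9, rec(4)=15, rec(5)=24

Answer: 24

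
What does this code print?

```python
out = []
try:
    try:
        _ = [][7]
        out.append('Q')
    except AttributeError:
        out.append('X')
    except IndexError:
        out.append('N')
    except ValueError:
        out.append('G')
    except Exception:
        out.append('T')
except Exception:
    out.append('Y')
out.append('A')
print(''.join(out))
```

Execution trace: 'N' (inner except IndexError) → 'A' (after the try/except). Output: NA

Answer: NA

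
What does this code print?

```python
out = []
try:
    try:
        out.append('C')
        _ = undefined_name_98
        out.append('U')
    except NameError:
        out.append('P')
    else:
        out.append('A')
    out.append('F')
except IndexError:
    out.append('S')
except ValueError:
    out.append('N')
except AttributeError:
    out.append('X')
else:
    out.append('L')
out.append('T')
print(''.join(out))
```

Execution trace: 'C' (inner try body) → 'P' (inner except NameError) → 'F' (try body, no exception) → 'L' (else) → 'T' (after the try/except). Output: CPFLT

Answer: CPFLT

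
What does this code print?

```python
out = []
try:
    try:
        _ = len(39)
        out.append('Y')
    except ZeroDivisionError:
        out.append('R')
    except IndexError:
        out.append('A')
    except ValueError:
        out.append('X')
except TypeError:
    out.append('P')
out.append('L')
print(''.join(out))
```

Execution trace: 'P' (outer except TypeError) → 'L' (after the try/except). Output: PL

Answer: PL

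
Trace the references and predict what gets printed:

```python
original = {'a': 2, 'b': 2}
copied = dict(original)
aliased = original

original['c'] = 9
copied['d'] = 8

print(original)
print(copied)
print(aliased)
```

Key concept: dict() creates copy, assignment creates alias.
Step by step:
`original = {'a': 2, 'b': 2}` → original = {'a': 2, 'b': 2}
`copied = dict(original)` → copied = {'a': 2, 'b': 2}
`aliased = original` → aliased = {'a': 2, 'b': 2} (same object as original)
`original['c'] = 9` → original = {'a': 2, 'b': 2, 'c': 9} (same object as aliased); aliased = {'a': 2, 'b': 2, 'c': 9} (same object as original)
`copied['d'] = 8` → copied = {'a': 2, 'b': 2, 'd': 8}
`print(original)` → prints {'a': 2, 'b': 2, 'c': 9}
`print(copied)` → prints {'a': 2, 'b': 2, 'd': 8}
`print(aliased)` → prints {'a': 2, 'b': 2, 'c': 9}

Answer:
{'a': 2, 'b': 2, 'c': 9}
{'a': 2, 'b': 2, 'd': 8}
{'a': 2, 'b': 2, 'c': 9}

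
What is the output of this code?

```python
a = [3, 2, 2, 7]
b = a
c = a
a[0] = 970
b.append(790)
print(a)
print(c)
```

Key concept: multiple aliases.
Step by step:
`a = [3, 2, 2, 7]` → a = [3, 2, 2, 7]
`b = a` → b = [3, 2, 2, 7] (same object as a)
`c = a` → c = [3, 2, 2, 7] (same object as a, b)
`a[0] = 970` → a = [970, 2, 2, 7] (same object as b, c); b = [970, 2, 2, 7] (same object as a, c); c = [970, 2, 2, 7] (same object as a, b)
`b.append(790)` → a = [970, 2, 2, 7, 790] (same object as b, c); b = [970, 2, 2, 7, 790] (same object as a, c); c = [970, 2, 2, 7, 790] (same object as a, b)
`print(a)` → prints [970, 2, 2, 7, 790]
`print(c)` → prints [970, 2, 2, 7, 790]

Answer:
[970, 2, 2, 7, 790]
[970, 2, 2, 7, 790]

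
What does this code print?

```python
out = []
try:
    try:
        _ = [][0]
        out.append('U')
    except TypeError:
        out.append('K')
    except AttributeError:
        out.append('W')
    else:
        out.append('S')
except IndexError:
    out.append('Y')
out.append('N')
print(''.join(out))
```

Execution trace: 'Y' (outer except IndexError) → 'N' (after the try/except). Output: YN

Answer: YN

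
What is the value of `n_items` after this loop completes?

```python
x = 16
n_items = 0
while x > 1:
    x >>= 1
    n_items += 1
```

Count right shifts until 1
`n_items` takes the values: 0 → 1 → 2 → 3 → 4

Answer: 4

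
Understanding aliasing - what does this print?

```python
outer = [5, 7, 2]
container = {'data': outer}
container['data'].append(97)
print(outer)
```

Key concept: dict holds reference to list.
Step by step:
`outer = [5, 7, 2]` → outer = [5, 7, 2]
`container = {'data': outer}` → container = {'data': [5, 7, 2]}
`container['data'].append(97)` → outer = [5, 7, 2, 97]; container = {'data': [5, 7, 2, 97]}
`print(outer)` → prints [5, 7, 2, 97]

Answer: [5, 7, 2, 97]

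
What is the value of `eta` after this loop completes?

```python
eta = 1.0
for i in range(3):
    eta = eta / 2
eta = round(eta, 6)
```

Halving LR 3 times: 1 / 2^3
`eta` takes the values: 1.0 → 0.5 → 0.25 → 0.125

Answer: 0.125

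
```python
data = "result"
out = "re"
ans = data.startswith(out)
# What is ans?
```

Trace:
`data = "result"` → data = 'result'
`out = "re"` → out = 're'
`ans = data.startswith(out)` → ans = True
So ans = True

Answer: True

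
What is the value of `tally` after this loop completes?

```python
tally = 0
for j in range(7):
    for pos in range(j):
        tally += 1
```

Triangle number: 0+1+2+...+6
`tally` takes the values: 0 → 1 → 2 → 3 → 4 → 5 → 6 → 7 → 8 → 9 → 10 → 11 → 12 → 13 → 14 → 15 → 16 → 17 → 18 → 19 → 20 → 21

Answer: 21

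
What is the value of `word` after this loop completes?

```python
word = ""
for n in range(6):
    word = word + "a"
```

Repeat 'a' 6 times
`word` takes the values: "" → "a" → "aa" → "aaa" → "aaaa" → "aaaaa" → "aaaaaa"

Answer: "aaaaaa"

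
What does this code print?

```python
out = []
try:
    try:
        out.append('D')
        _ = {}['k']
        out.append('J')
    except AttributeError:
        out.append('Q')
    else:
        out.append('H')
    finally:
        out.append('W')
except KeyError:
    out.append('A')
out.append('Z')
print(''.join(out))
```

Execution trace: 'D' (try body) → 'W' (finally) → 'A' (outer except KeyError) → 'Z' (after the try/except). Output: DWAZ

Answer: DWAZ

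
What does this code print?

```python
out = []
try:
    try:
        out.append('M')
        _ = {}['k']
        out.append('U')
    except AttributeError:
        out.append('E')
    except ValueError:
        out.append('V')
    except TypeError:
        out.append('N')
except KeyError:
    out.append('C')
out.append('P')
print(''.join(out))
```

Execution trace: 'M' (try body) → 'C' (outer except KeyError) → 'P' (after the try/except). Output: MCP

Answer: MCP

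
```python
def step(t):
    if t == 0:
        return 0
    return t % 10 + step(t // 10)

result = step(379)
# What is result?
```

Sum of digits of 379: 9 + 7 + 3 = 19

Answer: 19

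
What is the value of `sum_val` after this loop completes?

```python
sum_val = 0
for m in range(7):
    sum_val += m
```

Sum of 0 to 6 = 21
`sum_val` takes the values: 0 → 1 → 3 → 6 → 10 → 15 → 21

Answer: 21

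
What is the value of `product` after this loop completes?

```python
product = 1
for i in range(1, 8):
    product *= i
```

7! = 5040
`product` takes the values: 1 → 2 → 6 → 24 → 120 → 720 → 5040

Answer: 5040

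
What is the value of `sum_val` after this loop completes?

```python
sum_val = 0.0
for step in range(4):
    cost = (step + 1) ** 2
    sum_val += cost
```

Sum of squared losses 1² + 2² + ... + 4²
`sum_val` takes the values: 0.0 → 1.0 → 5.0 → 14.0 → 30.0

Answer: 30.0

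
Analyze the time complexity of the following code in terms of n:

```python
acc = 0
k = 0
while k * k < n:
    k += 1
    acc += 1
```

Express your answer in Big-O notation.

Each loop level contributes: √n. Multiplying the contributions gives O(√n).

Answer: O(√n)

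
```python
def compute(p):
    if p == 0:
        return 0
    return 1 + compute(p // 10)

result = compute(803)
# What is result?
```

Count of digits of 803: 3

Answer: 3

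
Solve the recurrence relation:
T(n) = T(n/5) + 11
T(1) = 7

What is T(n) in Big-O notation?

Each step divides n by 5 and adds 11. After log_5(n) steps we reach T(1)=7. So T(n) = 11·log_5(n) + 7 = O(log n).

Answer: O(log n)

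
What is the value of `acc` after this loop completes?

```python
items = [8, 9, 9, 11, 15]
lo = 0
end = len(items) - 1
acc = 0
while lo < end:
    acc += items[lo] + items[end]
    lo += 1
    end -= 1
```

Sum of pairs from ends
`acc` takes the values: 0 → 23 → 43

Answer: 43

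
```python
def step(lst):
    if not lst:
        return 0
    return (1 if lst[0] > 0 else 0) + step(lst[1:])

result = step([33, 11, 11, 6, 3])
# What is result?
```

Count of positive elements in [33, 11, 11, 6, 3] = 5

Answer: 5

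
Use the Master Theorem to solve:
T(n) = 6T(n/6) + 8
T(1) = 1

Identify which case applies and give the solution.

a=6, b=6, f(n)=8. log_6(6) = 1. Since c=0 < 1, Case 1 applies: T(n) = Θ(n^log_b(a)) = O(n).

Answer: O(n) - Case 1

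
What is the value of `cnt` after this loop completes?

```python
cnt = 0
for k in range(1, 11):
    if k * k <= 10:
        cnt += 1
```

Count numbers where k² ≤ 10
`cnt` takes the values: 0 → 1 → 2 → 3

Answer: 3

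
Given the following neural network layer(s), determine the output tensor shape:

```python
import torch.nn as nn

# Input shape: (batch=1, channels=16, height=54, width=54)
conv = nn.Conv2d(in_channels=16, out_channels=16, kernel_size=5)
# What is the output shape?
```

Input: (1, 16, 54, 54) -> Output: (1, 16, 50, 50)

Answer: (1, 16, 50, 50)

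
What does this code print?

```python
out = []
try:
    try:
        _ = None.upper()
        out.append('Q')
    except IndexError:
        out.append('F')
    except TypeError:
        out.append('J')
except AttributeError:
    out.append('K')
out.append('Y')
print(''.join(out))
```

Execution trace: 'K' (outer except AttributeError) → 'Y' (after the try/except). Output: KY

Answer: KY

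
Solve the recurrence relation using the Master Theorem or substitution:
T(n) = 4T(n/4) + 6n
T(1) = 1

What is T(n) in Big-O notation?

By Master Theorem: a=4, b=4, f(n)=6n. Since log_4(4) = 1 and f(n) = Θ(n^1), Case 2 applies. T(n) = O(n log n).

Answer: O(n log n)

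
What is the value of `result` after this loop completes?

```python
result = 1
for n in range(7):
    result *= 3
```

3^7 = 2187
`result` takes the values: 1 → 3 → 9 → 27 → 81 → 243 → 729 → 2187

Answer: 2187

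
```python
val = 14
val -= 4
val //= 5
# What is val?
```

Trace:
`val = 14` → val = 14
`val -= 4` → val = 10
`val //= 5` → val = 2
So val = 2

Answer: 2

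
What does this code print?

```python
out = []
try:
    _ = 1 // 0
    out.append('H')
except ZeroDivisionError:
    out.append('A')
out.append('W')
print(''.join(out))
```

Execution trace: 'A' (except ZeroDivisionError) → 'W' (after the try/except). Output: AW

Answer: AW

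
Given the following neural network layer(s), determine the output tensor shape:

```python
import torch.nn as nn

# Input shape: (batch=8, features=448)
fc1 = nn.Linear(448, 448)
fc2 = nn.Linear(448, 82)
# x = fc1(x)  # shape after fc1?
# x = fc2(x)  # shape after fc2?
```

Input: (8, 448) -> after fc1: (8, 448) -> Output: (8, 82)

Answer: (8, 82)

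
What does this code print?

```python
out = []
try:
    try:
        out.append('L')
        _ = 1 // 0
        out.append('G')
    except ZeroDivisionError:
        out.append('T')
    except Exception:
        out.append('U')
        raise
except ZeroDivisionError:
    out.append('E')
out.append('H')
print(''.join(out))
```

Execution trace: 'L' (inner try body) → 'T' (inner except ZeroDivisionError) → 'H' (after the try/except). Output: LTH

Answer: LTH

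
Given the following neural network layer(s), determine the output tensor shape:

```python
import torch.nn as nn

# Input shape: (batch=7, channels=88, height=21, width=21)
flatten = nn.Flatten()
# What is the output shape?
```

Input: (7, 88, 21, 21) -> Output: (7, 38808)

Answer: (7, 38808)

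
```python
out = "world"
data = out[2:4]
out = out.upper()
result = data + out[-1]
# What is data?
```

Trace:
`out = "world"` → out = 'world'
`data = out[2:4]` → data = 'rl'
`out = out.upper()` → out = 'WORLD'
`result = data + out[-1]` → result = 'rlD'
So data = 'rl'

Answer: 'rl'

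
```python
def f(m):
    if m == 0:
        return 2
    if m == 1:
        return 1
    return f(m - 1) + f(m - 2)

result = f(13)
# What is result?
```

Build up from base cases: f(0)=2, f(1)=1, f(2)=3, f(3)=4, f(4)=7, f(5)=11, f(6)=18, ..., f(13)=521

Answer: 521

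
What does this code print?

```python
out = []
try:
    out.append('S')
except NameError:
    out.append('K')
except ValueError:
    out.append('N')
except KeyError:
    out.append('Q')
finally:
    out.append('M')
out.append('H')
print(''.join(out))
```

Execution trace: 'S' (try body, no exception) → 'M' (finally) → 'H' (after the try/except). Output: SMH

Answer: SMH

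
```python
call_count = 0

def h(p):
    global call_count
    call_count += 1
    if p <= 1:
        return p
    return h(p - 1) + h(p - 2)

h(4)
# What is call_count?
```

Calls(p) = 1 + Calls(p-1) + Calls(p-2); Calls(0)=Calls(1)=1. For p=4 this gives 9.

Answer: 9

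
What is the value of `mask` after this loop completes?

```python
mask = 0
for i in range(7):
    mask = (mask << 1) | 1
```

Build 7 consecutive 1-bits: 0b1111111
`mask` takes the values: 0 → 1 → 3 → 7 → 15 → 31 → 63 → 127

Answer: 127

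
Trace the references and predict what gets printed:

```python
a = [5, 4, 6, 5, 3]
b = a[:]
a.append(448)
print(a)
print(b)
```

Key concept: slice [:] creates copy.
Step by step:
`a = [5, 4, 6, 5, 3]` → a = [5, 4, 6, 5, 3]
`b = a[:]` → b = [5, 4, 6, 5, 3]
`a.append(448)` → a = [5, 4, 6, 5, 3, 448]
`print(a)` → prints [5, 4, 6, 5, 3, 448]
`print(b)` → prints [5, 4, 6, 5, 3]

Answer:
[5, 4, 6, 5, 3, 448]
[5, 4, 6, 5, 3]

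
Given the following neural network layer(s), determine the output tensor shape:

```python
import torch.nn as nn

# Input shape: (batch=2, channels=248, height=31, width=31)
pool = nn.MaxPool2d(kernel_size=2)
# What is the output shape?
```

Input: (2, 248, 31, 31) -> Output: (2, 248, 15, 15)

Answer: (2, 248, 15, 15)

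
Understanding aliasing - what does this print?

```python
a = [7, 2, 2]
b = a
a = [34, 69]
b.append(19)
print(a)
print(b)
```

Key concept: rebinding vs mutation: a is rebound to a new list, b still points at the original.
Step by step:
`a = [7, 2, 2]` → a = [7, 2, 2]
`b = a` → b = [7, 2, 2] (same object as a)
`a = [34, 69]` → a = [34, 69]
`b.append(19)` → b = [7, 2, 2, 19]
`print(a)` → prints [34, 69]
`print(b)` → prints [7, 2, 2, 19]

Answer:
[34, 69]
[7, 2, 2, 19]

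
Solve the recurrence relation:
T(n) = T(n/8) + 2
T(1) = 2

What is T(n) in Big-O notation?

Each step divides n by 8 and adds 2. After log_8(n) steps we reach T(1)=2. So T(n) = 2·log_8(n) + 2 = O(log n).

Answer: O(log n)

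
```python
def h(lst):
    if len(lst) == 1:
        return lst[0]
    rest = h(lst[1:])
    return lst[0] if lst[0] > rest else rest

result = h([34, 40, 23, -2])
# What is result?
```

Recursive max over [34, 40, 23, -2] = 40

Answer: 40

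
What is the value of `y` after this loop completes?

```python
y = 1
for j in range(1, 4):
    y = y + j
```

Start at 1, add 1 through 3
`y` takes the values: 1 → 2 → 4 → 7

Answer: 7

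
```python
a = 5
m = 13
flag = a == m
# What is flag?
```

Trace:
`a = 5` → a = 5
`m = 13` → m = 13
`flag = a == m` → flag = False
So flag = False

Answer: False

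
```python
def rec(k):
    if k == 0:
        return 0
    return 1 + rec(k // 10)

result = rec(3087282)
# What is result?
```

Count of digits of 3087282: 7

Answer: 7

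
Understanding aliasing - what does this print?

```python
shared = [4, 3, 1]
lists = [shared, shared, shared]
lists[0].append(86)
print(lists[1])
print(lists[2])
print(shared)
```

Key concept: list of same reference.
Step by step:
`shared = [4, 3, 1]` → shared = [4, 3, 1]
`lists = [shared, shared, shared]` → lists = [[4, 3, 1], [4, 3, 1], [4, 3, 1]]
`lists[0].append(86)` → shared = [4, 3, 1, 86]; lists = [[4, 3, 1, 86], [4, 3, 1, 86], [4, 3, 1, 86]]
`print(lists[1])` → prints [4, 3, 1, 86]
`print(lists[2])` → prints [4, 3, 1, 86]
`print(shared)` → prints [4, 3, 1, 86]

Answer:
[4, 3, 1, 86]
[4, 3, 1, 86]
[4, 3, 1, 86]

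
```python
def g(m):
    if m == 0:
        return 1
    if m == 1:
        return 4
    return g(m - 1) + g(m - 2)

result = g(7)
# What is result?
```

Build up from base cases: g(0)=1, g(1)=4, g(2)=5, g(3)=9, g(4)=14, g(5)=23, g(6)=37, ..., g(7)=60

Answer: 60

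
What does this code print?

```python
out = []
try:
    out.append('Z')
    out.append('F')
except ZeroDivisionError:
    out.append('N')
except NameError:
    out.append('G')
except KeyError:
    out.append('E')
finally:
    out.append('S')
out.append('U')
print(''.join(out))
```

Execution trace: 'Z' (try body) → 'F' (try body, no exception) → 'S' (finally) → 'U' (after the try/except). Output: ZFSU

Answer: ZFSU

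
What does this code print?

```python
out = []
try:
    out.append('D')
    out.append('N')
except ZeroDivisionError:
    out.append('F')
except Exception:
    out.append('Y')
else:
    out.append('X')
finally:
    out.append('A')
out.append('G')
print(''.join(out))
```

Execution trace: 'D' (try body) → 'N' (try body, no exception) → 'X' (else) → 'A' (finally) → 'G' (after the try/except). Output: DNXAG

Answer: DNXAG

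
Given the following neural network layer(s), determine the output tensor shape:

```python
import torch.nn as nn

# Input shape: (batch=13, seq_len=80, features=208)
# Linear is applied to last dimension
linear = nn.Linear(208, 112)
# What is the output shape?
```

Input: (13, 80, 208) -> Output: (13, 80, 112)

Answer: (13, 80, 112)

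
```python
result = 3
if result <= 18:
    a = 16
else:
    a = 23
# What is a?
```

Trace:
`result = 3` → result = 3
`if result <= 18: ...` → result <= 18 is True → a = 16
So a = 16

Answer: 16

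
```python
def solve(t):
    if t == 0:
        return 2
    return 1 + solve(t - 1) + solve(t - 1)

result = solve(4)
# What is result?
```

solve(t) = 1 + 2·solve(t-1), solve(0)=2. Closed form: (2+1)·2^4 - 1 = 47.

Answer: 47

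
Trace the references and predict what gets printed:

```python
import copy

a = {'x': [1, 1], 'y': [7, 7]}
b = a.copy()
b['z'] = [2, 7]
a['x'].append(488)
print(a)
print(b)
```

Key concept: shallow copy of dict with mutable values.
Step by step:
`a = {'x': [1, 1], 'y': [7, 7]}` → a = {'x': [1, 1], 'y': [7, 7]}
`b = a.copy()` → b = {'x': [1, 1], 'y': [7, 7]}
`b['z'] = [2, 7]` → b = {'x': [1, 1], 'y': [7, 7], 'z': [2, 7]}
`a['x'].append(488)` → a = {'x': [1, 1, 488], 'y': [7, 7]}; b = {'x': [1, 1, 488], 'y': [7, 7], 'z': [2, 7]}
`print(a)` → prints {'x': [1, 1, 488], 'y': [7, 7]}
`print(b)` → prints {'x': [1, 1, 488], 'y': [7, 7], 'z': [2, 7]}

Answer:
{'x': [1, 1, 488], 'y': [7, 7]}
{'x': [1, 1, 488], 'y': [7, 7], 'z': [2, 7]}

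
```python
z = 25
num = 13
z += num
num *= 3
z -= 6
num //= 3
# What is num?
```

Trace:
`z = 25` → z = 25
`num = 13` → num = 13
`z += num` → z = 38
`num *= 3` → num = 39
`z -= 6` → z = 32
`num //= 3` → num = 13
So num = 13

Answer: 13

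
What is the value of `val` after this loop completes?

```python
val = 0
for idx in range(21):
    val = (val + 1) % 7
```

Increment mod 7, 21 times = 0
`val` takes the values: 0 → 1 → 2 → 3 → 4 → 5 → 6 → 0 → 1 → 2 → 3 → 4 → 5 → 6 → 0 → 1 → 2 → 3 → 4 → 5 → 6 → 0

Answer: 0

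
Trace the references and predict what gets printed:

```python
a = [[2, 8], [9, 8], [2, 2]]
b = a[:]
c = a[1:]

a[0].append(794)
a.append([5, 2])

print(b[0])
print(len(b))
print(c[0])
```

Key concept: slice with nested mutation.
Step by step:
`a = [[2, 8], [9, 8], [2, 2]]` → a = [[2, 8], [9, 8], [2, 2]]
`b = a[:]` → b = [[2, 8], [9, 8], [2, 2]]
`c = a[1:]` → c = [[9, 8], [2, 2]]
`a[0].append(794)` → a = [[2, 8, 794], [9, 8], [2, 2]]; b = [[2, 8, 794], [9, 8], [2, 2]]
`a.append([5, 2])` → a = [[2, 8, 794], [9, 8], [2, 2], [5, 2]]
`print(b[0])` → prints [2, 8, 794]
`print(len(b))` → prints 3
`print(c[0])` → prints [9, 8]

Answer:
[2, 8, 794]
3
[9, 8]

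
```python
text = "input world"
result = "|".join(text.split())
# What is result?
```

Trace:
`text = "input world"` → text = 'input world'
`result = "|".join(text.split())` → result = 'input|world'
So result = 'input|world'

Answer: 'input|world'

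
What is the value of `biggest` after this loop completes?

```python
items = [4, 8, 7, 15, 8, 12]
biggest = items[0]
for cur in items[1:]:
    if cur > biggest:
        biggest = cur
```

Maximum of [4, 8, 7, 15, 8, 12]
`biggest` takes the values: 4 → 8 → 15

Answer: 15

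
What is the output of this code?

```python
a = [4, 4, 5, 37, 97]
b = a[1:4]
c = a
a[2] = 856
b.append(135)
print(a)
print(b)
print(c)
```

Key concept: slice vs alias.
Step by step:
`a = [4, 4, 5, 37, 97]` → a = [4, 4, 5, 37, 97]
`b = a[1:4]` → b = [4, 5, 37]
`c = a` → c = [4, 4, 5, 37, 97] (same object as a)
`a[2] = 856` → a = [4, 4, 856, 37, 97] (same object as c); c = [4, 4, 856, 37, 97] (same object as a)
`b.append(135)` → b = [4, 5, 37, 135]
`print(a)` → prints [4, 4, 856, 37, 97]
`print(b)` → prints [4, 5, 37, 135]
`print(c)` → prints [4, 4, 856, 37, 97]

Answer:
[4, 4, 856, 37, 97]
[4, 5, 37, 135]
[4, 4, 856, 37, 97]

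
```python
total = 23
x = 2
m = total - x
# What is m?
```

Trace:
`total = 23` → total = 23
`x = 2` → x = 2
`m = total - x` → m = 21
So m = 21

Answer: 21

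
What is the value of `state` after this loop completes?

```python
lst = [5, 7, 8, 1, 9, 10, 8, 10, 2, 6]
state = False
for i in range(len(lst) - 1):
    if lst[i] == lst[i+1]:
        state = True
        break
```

Check consecutive duplicates in [5, 7, 8, 1, 9, 10, 8, 10, 2, 6]
`state` takes the values: False

Answer: False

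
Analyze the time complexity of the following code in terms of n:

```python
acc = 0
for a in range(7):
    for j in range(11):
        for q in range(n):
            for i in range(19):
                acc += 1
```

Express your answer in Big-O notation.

Each loop level contributes: 1 × 1 × n × 1. Multiplying the contributions gives O(n).

Answer: O(n)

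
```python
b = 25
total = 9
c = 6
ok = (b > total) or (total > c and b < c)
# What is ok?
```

Trace:
`b = 25` → b = 25
`total = 9` → total = 9
`c = 6` → c = 6
`ok = (b > total) or (total > c and b < c)` → ok = True
So ok = True

Answer: True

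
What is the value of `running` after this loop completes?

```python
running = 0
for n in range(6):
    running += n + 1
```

Start at 0, add 1 to 6 = 21
`running` takes the values: 0 → 1 → 3 → 6 → 10 → 15 → 21

Answer: 21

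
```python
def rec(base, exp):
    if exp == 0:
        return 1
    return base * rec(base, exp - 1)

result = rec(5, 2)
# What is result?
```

rec(5, 2) = 5 * 5 = 25

Answer: 25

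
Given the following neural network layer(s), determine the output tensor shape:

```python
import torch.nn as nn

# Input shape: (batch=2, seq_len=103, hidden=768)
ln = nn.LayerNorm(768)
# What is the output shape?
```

Input: (2, 103, 768) -> Output: (2, 103, 768)

Answer: (2, 103, 768)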